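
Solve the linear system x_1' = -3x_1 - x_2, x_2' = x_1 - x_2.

Coefficient matrix A = [[-3, -1], [1, -1]].
Characteristic polynomial det(A - λI) = λ^2 + 4λ + 4 = 0.
Single eigenvalue λ = -2 with algebraic multiplicity 2.
Eigenvector v = (1,-1); generalized eigenvector w with (A-λI)w=v is (2,-3).
General solution: e^(-2t)[C_1·v + C_2·(t·v + w)].

x_1(t) = C_1e^(-2t) + C_2te^(-2t) + 2C_2e^(-2t), x_2(t) = -C_1e^(-2t) - C_2te^(-2t) - 3C_2e^(-2t)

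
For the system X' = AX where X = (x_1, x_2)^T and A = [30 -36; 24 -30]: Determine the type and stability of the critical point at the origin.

saddle

A = [[30,-36],[24,-30]]; det(A-λI) = λ^2 - 36.
λ = 6, -6: opposite signs.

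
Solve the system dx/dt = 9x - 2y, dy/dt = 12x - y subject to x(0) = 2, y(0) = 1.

x(t) = 5e^(5t) - 3e^(3t), y(t) = 10e^(5t) - 9e^(3t)

Coefficient matrix A = [[9, -2], [12, -1]].
Characteristic polynomial det(A - λI) = λ^2 - 8λ + 15 = 0.
Eigenvalues λ = 5, 3.
For λ=5: (A-λI) row 1 is [4, -2], so an eigenvector is (-1, -2).
For λ=3: (A-λI) row 1 is [6, -2], so an eigenvector is (-1, -3).
General solution: K_1e^(5t)(-1,-2) + K_2e^(3t)(-1,-3).
Applying x(0)=2, y(0)=1 gives K_1=-5, K_2=3.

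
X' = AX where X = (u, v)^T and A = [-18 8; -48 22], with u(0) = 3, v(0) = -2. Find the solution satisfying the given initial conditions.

u(t) = -8e^(6t) + 11e^(-2t), v(t) = -24e^(6t) + 22e^(-2t)

Coefficient matrix A = [[-18, 8], [-48, 22]].
Characteristic polynomial det(A - λI) = λ^2 - 4λ - 12 = 0.
Eigenvalues λ = -2, 6.
For λ=-2: (A-λI) row 1 is [-16, 8], so an eigenvector is (1, 2).
For λ=6: (A-λI) row 1 is [-24, 8], so an eigenvector is (1, 3).
General solution: C_1e^(-2t)(1,2) + C_2e^(6t)(1,3).
Applying u(0)=3, v(0)=-2 gives C_1=11, C_2=-8.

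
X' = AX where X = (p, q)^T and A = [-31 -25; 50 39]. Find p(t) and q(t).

Coefficient matrix A = [[-31, -25], [50, 39]].
Characteristic polynomial det(A - λI) = λ^2 - 8λ + 41 = 0.
Eigenvalues λ = 4 ± 5i (complex conjugate pair).
For λ=4+5i: an eigenvector is (2,-3) - i(1,-1) = (2 - i, -3 + i).
A real fundamental pair from Re and Im of e^((4+5i)t)v: X_1 = e^(4t)(cos(5t)·(2,-3) + sin(5t)·(1,-1)), X_2 = e^(4t)(sin(5t)·(2,-3) - cos(5t)·(1,-1)).
General solution: K_1X_1 + K_2X_2.

p(t) = K_1e^(4t)sin(5t) + 2K_1e^(4t)cos(5t) + 2K_2e^(4t)sin(5t) - K_2e^(4t)cos(5t), q(t) = -K_1e^(4t)sin(5t) - 3K_1e^(4t)cos(5t) - 3K_2e^(4t)sin(5t) + K_2e^(4t)cos(5t)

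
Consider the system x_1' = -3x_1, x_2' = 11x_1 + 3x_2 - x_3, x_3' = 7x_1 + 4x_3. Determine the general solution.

Coefficient matrix A = [[-3, 0, 0], [11, 3, -1], [7, 0, 4]].
det(A - λI) = 0 gives eigenvalues λ = -3, 3, 4.
For λ=-3: eigenvector (1,-2,-1).
For λ=3: eigenvector (0,1,0).
For λ=4: eigenvector (0,-1,1).
General solution: c_1e^(-3t)(1,-2,-1) + c_2e^(3t)(0,1,0) + c_3e^(4t)(0,-1,1).

x_1(t) = c_1e^(-3t), x_2(t) = -2c_1e^(-3t) + c_2e^(3t) - c_3e^(4t), x_3(t) = -c_1e^(-3t) + c_3e^(4t)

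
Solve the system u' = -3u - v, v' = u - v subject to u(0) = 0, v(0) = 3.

Coefficient matrix A = [[-3, -1], [1, -1]].
Characteristic polynomial det(A - λI) = λ^2 + 4λ + 4 = 0.
Single eigenvalue λ = -2 with algebraic multiplicity 2.
Eigenvector v = (-1,1); generalized eigenvector w with (A-λI)w=v is (-2,3).
General solution: e^(-2t)[c_1·v + c_2·(t·v + w)].
Applying u(0)=0, v(0)=3 gives c_1=-6, c_2=3.

u(t) = -3te^(-2t), v(t) = 3te^(-2t) + 3e^(-2t)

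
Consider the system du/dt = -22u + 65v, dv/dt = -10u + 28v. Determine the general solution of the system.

u(t) = -2C_1e^(3t)sin(5t) + 3C_1e^(3t)cos(5t) + 3C_2e^(3t)sin(5t) + 2C_2e^(3t)cos(5t), v(t) = -C_1e^(3t)sin(5t) + C_1e^(3t)cos(5t) + C_2e^(3t)sin(5t) + C_2e^(3t)cos(5t)

Coefficient matrix A = [[-22, 65], [-10, 28]].
Characteristic polynomial det(A - λI) = λ^2 - 6λ + 34 = 0.
Eigenvalues λ = 3 ± 5i (complex conjugate pair).
For λ=3+5i: an eigenvector is (3,1) - i(-2,-1) = (3 + 2i, 1 + i).
A real fundamental pair from Re and Im of e^((3+5i)t)v: X_1 = e^(3t)(cos(5t)·(3,1) + sin(5t)·(-2,-1)), X_2 = e^(3t)(sin(5t)·(3,1) - cos(5t)·(-2,-1)).
General solution: C_1X_1 + C_2X_2.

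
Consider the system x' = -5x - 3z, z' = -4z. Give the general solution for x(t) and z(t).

Coefficient matrix A = [[-5, -3], [0, -4]].
Characteristic polynomial det(A - λI) = λ^2 + 9λ + 20 = 0.
Eigenvalues λ = -5, -4.
For λ=-5: (A-λI) row 1 is [0, -3], so an eigenvector is (-1, 0).
For λ=-4: (A-λI) row 1 is [-1, -3], so an eigenvector is (-3, 1).
General solution: K_1e^(-5t)(-1,0) + K_2e^(-4t)(-3,1).

x(t) = -K_1e^(-5t) - 3K_2e^(-4t), z(t) = K_2e^(-4t)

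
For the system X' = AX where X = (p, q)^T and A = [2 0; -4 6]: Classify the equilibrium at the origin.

unstable node

A = [[2,0],[-4,6]]; det(A-λI) = λ^2 - 8λ + 12.
λ = 2, 6: both positive.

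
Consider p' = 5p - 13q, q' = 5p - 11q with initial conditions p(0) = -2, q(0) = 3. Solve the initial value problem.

p(t) = -55e^(-3t)sin(t) - 2e^(-3t)cos(t), q(t) = -34e^(-3t)sin(t) + 3e^(-3t)cos(t)

Coefficient matrix A = [[5, -13], [5, -11]].
Characteristic polynomial det(A - λI) = λ^2 + 6λ + 10 = 0.
Eigenvalues λ = -3 ± i (complex conjugate pair).
For λ=-3+i: an eigenvector is (3,2) - i(-2,-1) = (3 + 2i, 2 + i).
A real fundamental pair from Re and Im of e^((-3+i)t)v: X_1 = e^(-3t)(cos(t)·(3,2) + sin(t)·(-2,-1)), X_2 = e^(-3t)(sin(t)·(3,2) - cos(t)·(-2,-1)).
General solution: c_1X_1 + c_2X_2.
Applying p(0)=-2, q(0)=3 gives c_1=8, c_2=-13.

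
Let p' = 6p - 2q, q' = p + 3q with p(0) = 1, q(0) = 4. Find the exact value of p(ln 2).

-80

A = [[6,-2],[1,3]]; eigenvalues λ = 4, 5.
Eigenvectors: (1,1) for λ=4, (2,1) for λ=5.
From the initial condition, c_1 = 7, c_2 = -3.
p(ln 2) = (7)(2^4)(1) + (-3)(2^5)(2) = -80.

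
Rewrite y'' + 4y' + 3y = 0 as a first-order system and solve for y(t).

y(t) = C_1e^(-t) + C_2e^(-3t)

Let x_1 = y, x_2 = y'. Then x_1' = x_2 and x_2' = -3x_1 - 4x_2.
A = [[0,1],[-3,-4]]; det(A-λI) = λ^2 + 4λ + 3.
Eigenvalues λ = -1, -3 with eigenvectors (1,-1), (1,-3).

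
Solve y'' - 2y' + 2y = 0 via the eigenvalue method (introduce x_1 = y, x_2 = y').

Let x_1 = y, x_2 = y'. Then x_1' = x_2 and x_2' = -2x_1 + 2x_2.
A = [[0,1],[-2,2]]; det(A-λI) = λ^2 - 2λ + 2.
Eigenvalues λ = 1 ± i.

y(t) = c_1e^(t)cos(t) + c_2e^(t)sin(t)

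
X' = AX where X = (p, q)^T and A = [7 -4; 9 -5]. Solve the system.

p(t) = 2C_1e^(t) + 2C_2te^(t) + C_2e^(t), q(t) = 3C_1e^(t) + 3C_2te^(t) + C_2e^(t)

Coefficient matrix A = [[7, -4], [9, -5]].
Characteristic polynomial det(A - λI) = λ^2 - 2λ + 1 = 0.
Single eigenvalue λ = 1 with algebraic multiplicity 2.
Eigenvector v = (2,3); generalized eigenvector w with (A-λI)w=v is (1,1).
General solution: e^(t)[C_1·v + C_2·(t·v + w)].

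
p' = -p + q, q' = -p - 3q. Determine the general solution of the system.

p(t) = -C_1e^(-2t) - C_2te^(-2t) + C_2e^(-2t), q(t) = C_1e^(-2t) + C_2te^(-2t) - 2C_2e^(-2t)

Coefficient matrix A = [[-1, 1], [-1, -3]].
Characteristic polynomial det(A - λI) = λ^2 + 4λ + 4 = 0.
Single eigenvalue λ = -2 with algebraic multiplicity 2.
Eigenvector v = (-1,1); generalized eigenvector w with (A-λI)w=v is (1,-2).
General solution: e^(-2t)[C_1·v + C_2·(t·v + w)].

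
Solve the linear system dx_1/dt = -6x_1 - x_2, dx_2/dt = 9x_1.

Coefficient matrix A = [[-6, -1], [9, 0]].
Characteristic polynomial det(A - λI) = λ^2 + 6λ + 9 = 0.
Single eigenvalue λ = -3 with algebraic multiplicity 2.
Eigenvector v = (-1,3); generalized eigenvector w with (A-λI)w=v is (0,1).
General solution: e^(-3t)[K_1·v + K_2·(t·v + w)].

x_1(t) = -K_1e^(-3t) - K_2te^(-3t), x_2(t) = 3K_1e^(-3t) + 3K_2te^(-3t) + K_2e^(-3t)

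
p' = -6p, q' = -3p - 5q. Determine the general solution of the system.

Coefficient matrix A = [[-6, 0], [-3, -5]].
Characteristic polynomial det(A - λI) = λ^2 + 11λ + 30 = 0.
Eigenvalues λ = -6, -5.
For λ=-6: (A-λI) row 2 is [-3, 1], so an eigenvector is (1, 3).
For λ=-5: (A-λI) row 1 is [-1, 0], so an eigenvector is (0, -1).
General solution: K_1e^(-6t)(1,3) + K_2e^(-5t)(0,-1).

p(t) = K_1e^(-6t), q(t) = 3K_1e^(-6t) - K_2e^(-5t)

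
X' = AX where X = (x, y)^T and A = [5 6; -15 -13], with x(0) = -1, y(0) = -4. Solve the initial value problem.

Coefficient matrix A = [[5, 6], [-15, -13]].
Characteristic polynomial det(A - λI) = λ^2 + 8λ + 25 = 0.
Eigenvalues λ = -4 ± 3i (complex conjugate pair).
For λ=-4+3i: an eigenvector is (1,-1) - i(1,-2) = (1 - i, -1 + 2i).
A real fundamental pair from Re and Im of e^((-4+3i)t)v: X_1 = e^(-4t)(cos(3t)·(1,-1) + sin(3t)·(1,-2)), X_2 = e^(-4t)(sin(3t)·(1,-1) - cos(3t)·(1,-2)).
General solution: c_1X_1 + c_2X_2.
Applying x(0)=-1, y(0)=-4 gives c_1=-6, c_2=-5.

x(t) = -11e^(-4t)sin(3t) - e^(-4t)cos(3t), y(t) = 17e^(-4t)sin(3t) - 4e^(-4t)cos(3t)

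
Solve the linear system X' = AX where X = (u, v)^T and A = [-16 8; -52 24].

Coefficient matrix A = [[-16, 8], [-52, 24]].
Characteristic polynomial det(A - λI) = λ^2 - 8λ + 32 = 0.
Eigenvalues λ = 4 ± 4i (complex conjugate pair).
For λ=4+4i: an eigenvector is (-1,-2) - i(1,3) = (-1 - i, -2 - 3i).
A real fundamental pair from Re and Im of e^((4+4i)t)v: X_1 = e^(4t)(cos(4t)·(-1,-2) + sin(4t)·(1,3)), X_2 = e^(4t)(sin(4t)·(-1,-2) - cos(4t)·(1,3)).
General solution: K_1X_1 + K_2X_2.

u(t) = K_1e^(4t)sin(4t) - K_1e^(4t)cos(4t) - K_2e^(4t)sin(4t) - K_2e^(4t)cos(4t), v(t) = 3K_1e^(4t)sin(4t) - 2K_1e^(4t)cos(4t) - 2K_2e^(4t)sin(4t) - 3K_2e^(4t)cos(4t)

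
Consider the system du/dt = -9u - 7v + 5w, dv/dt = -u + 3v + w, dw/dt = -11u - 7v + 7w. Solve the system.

u(t) = -2K_1e^(2t) - K_2e^(3t) + K_3e^(-4t), v(t) = K_1e^(2t) + K_2e^(3t), w(t) = -3K_1e^(2t) - K_2e^(3t) + K_3e^(-4t)

Coefficient matrix A = [[-9, -7, 5], [-1, 3, 1], [-11, -7, 7]].
det(A - λI) = 0 gives eigenvalues λ = 2, 3, -4.
For λ=2: eigenvector (-2,1,-3).
For λ=3: eigenvector (-1,1,-1).
For λ=-4: eigenvector (1,0,1).
General solution: K_1e^(2t)(-2,1,-3) + K_2e^(3t)(-1,1,-1) + K_3e^(-4t)(1,0,1).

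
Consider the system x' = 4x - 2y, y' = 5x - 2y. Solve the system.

Coefficient matrix A = [[4, -2], [5, -2]].
Characteristic polynomial det(A - λI) = λ^2 - 2λ + 2 = 0.
Eigenvalues λ = 1 ± i (complex conjugate pair).
For λ=1+i: an eigenvector is (-1,-1) - i(-1,-2) = (-1 + i, -1 + 2i).
A real fundamental pair from Re and Im of e^((1+i)t)v: X_1 = e^(t)(cos(t)·(-1,-1) + sin(t)·(-1,-2)), X_2 = e^(t)(sin(t)·(-1,-1) - cos(t)·(-1,-2)).
General solution: c_1X_1 + c_2X_2.

x(t) = -c_1e^(t)sin(t) - c_1e^(t)cos(t) - c_2e^(t)sin(t) + c_2e^(t)cos(t), y(t) = -2c_1e^(t)sin(t) - c_1e^(t)cos(t) - c_2e^(t)sin(t) + 2c_2e^(t)cos(t)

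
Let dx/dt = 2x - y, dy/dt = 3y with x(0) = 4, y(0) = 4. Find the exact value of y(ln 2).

32

A = [[2,-1],[0,3]]; eigenvalues λ = 2, 3.
Eigenvectors: (1,0) for λ=2, (1,-1) for λ=3.
From the initial condition, c_1 = 8, c_2 = -4.
y(ln 2) = (8)(2^2)(0) + (-4)(2^3)(-1) = 32.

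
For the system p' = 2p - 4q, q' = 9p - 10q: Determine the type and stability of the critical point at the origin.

stable improper node

A = [[2,-4],[9,-10]]; det(A-λI) = λ^2 + 8λ + 16.
repeated λ = -4 with a single eigenvector.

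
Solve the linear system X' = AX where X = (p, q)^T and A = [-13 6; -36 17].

Coefficient matrix A = [[-13, 6], [-36, 17]].
Characteristic polynomial det(A - λI) = λ^2 - 4λ - 5 = 0.
Eigenvalues λ = -1, 5.
For λ=-1: (A-λI) row 1 is [-12, 6], so an eigenvector is (-1, -2).
For λ=5: (A-λI) row 1 is [-18, 6], so an eigenvector is (1, 3).
General solution: c_1e^(-t)(-1,-2) + c_2e^(5t)(1,3).

p(t) = -c_1e^(-t) + c_2e^(5t), q(t) = -2c_1e^(-t) + 3c_2e^(5t)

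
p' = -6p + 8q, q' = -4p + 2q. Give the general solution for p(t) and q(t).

Coefficient matrix A = [[-6, 8], [-4, 2]].
Characteristic polynomial det(A - λI) = λ^2 + 4λ + 20 = 0.
Eigenvalues λ = -2 ± 4i (complex conjugate pair).
For λ=-2+4i: an eigenvector is (-1,0) - i(1,1) = (-1 - i, 0 - i).
A real fundamental pair from Re and Im of e^((-2+4i)t)v: X_1 = e^(-2t)(cos(4t)·(-1,0) + sin(4t)·(1,1)), X_2 = e^(-2t)(sin(4t)·(-1,0) - cos(4t)·(1,1)).
General solution: c_1X_1 + c_2X_2.

p(t) = c_1e^(-2t)sin(4t) - c_1e^(-2t)cos(4t) - c_2e^(-2t)sin(4t) - c_2e^(-2t)cos(4t), q(t) = c_1e^(-2t)sin(4t) - c_2e^(-2t)cos(4t)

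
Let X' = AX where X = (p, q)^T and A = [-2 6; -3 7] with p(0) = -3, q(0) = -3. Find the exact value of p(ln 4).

-768

A = [[-2,6],[-3,7]]; eigenvalues λ = 1, 4.
Eigenvectors: (2,1) for λ=1, (1,1) for λ=4.
From the initial condition, c_1 = 0, c_2 = -3.
p(ln 4) = (0)(4^1)(2) + (-3)(4^4)(1) = -768.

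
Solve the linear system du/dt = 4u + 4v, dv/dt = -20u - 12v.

Coefficient matrix A = [[4, 4], [-20, -12]].
Characteristic polynomial det(A - λI) = λ^2 + 8λ + 32 = 0.
Eigenvalues λ = -4 ± 4i (complex conjugate pair).
For λ=-4+4i: an eigenvector is (0,-1) - i(-1,2) = (0 + i, -1 - 2i).
A real fundamental pair from Re and Im of e^((-4+4i)t)v: X_1 = e^(-4t)(cos(4t)·(0,-1) + sin(4t)·(-1,2)), X_2 = e^(-4t)(sin(4t)·(0,-1) - cos(4t)·(-1,2)).
General solution: K_1X_1 + K_2X_2.

u(t) = -K_1e^(-4t)sin(4t) + K_2e^(-4t)cos(4t), v(t) = 2K_1e^(-4t)sin(4t) - K_1e^(-4t)cos(4t) - K_2e^(-4t)sin(4t) - 2K_2e^(-4t)cos(4t)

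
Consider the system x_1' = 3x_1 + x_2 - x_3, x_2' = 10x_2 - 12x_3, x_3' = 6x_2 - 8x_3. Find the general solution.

x_1(t) = C_1e^(3t) + C_3e^(4t), x_2(t) = -C_2e^(-2t) + 2C_3e^(4t), x_3(t) = -C_2e^(-2t) + C_3e^(4t)

Coefficient matrix A = [[3, 1, -1], [0, 10, -12], [0, 6, -8]].
det(A - λI) = 0 gives eigenvalues λ = 3, -2, 4.
For λ=3: eigenvector (1,0,0).
For λ=-2: eigenvector (0,-1,-1).
For λ=4: eigenvector (1,2,1).
General solution: C_1e^(3t)(1,0,0) + C_2e^(-2t)(0,-1,-1) + C_3e^(4t)(1,2,1).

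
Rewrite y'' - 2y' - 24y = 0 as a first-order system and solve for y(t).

Let x_1 = y, x_2 = y'. Then x_1' = x_2 and x_2' = 24x_1 + 2x_2.
A = [[0,1],[24,2]]; det(A-λI) = λ^2 - 2λ - 24.
Eigenvalues λ = 6, -4 with eigenvectors (1,6), (1,-4).

y(t) = K_1e^(6t) + K_2e^(-4t)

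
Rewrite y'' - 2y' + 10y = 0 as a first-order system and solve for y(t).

y(t) = K_1e^(t)cos(3t) + K_2e^(t)sin(3t)

Let x_1 = y, x_2 = y'. Then x_1' = x_2 and x_2' = -10x_1 + 2x_2.
A = [[0,1],[-10,2]]; det(A-λI) = λ^2 - 2λ + 10.
Eigenvalues λ = 1 ± 3i.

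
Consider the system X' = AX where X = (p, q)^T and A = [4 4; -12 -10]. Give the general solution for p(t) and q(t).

Coefficient matrix A = [[4, 4], [-12, -10]].
Characteristic polynomial det(A - λI) = λ^2 + 6λ + 8 = 0.
Eigenvalues λ = -4, -2.
For λ=-4: (A-λI) row 1 is [8, 4], so an eigenvector is (-1, 2).
For λ=-2: (A-λI) row 1 is [6, 4], so an eigenvector is (-2, 3).
General solution: C_1e^(-4t)(-1,2) + C_2e^(-2t)(-2,3).

p(t) = -C_1e^(-4t) - 2C_2e^(-2t), q(t) = 2C_1e^(-4t) + 3C_2e^(-2t)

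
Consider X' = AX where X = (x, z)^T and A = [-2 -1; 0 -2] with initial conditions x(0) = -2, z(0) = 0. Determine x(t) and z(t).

Coefficient matrix A = [[-2, -1], [0, -2]].
Characteristic polynomial det(A - λI) = λ^2 + 4λ + 4 = 0.
Single eigenvalue λ = -2 with algebraic multiplicity 2.
Eigenvector v = (1,0); generalized eigenvector w with (A-λI)w=v is (-3,-1).
General solution: e^(-2t)[c_1·v + c_2·(t·v + w)].
Applying x(0)=-2, z(0)=0 gives c_1=-2, c_2=0.

x(t) = -2e^(-2t), z(t) = 0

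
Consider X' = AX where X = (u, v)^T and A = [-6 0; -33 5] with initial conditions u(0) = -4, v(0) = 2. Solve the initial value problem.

u(t) = -4e^(-6t), v(t) = 14e^(5t) - 12e^(-6t)

Coefficient matrix A = [[-6, 0], [-33, 5]].
Characteristic polynomial det(A - λI) = λ^2 + λ - 30 = 0.
Eigenvalues λ = 5, -6.
For λ=5: (A-λI) row 1 is [-11, 0], so an eigenvector is (0, -1).
For λ=-6: (A-λI) row 2 is [-33, 11], so an eigenvector is (-1, -3).
General solution: C_1e^(5t)(0,-1) + C_2e^(-6t)(-1,-3).
Applying u(0)=-4, v(0)=2 gives C_1=-14, C_2=4.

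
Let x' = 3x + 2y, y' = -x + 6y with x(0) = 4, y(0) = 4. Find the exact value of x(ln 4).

A = [[3,2],[-1,6]]; eigenvalues λ = 5, 4.
Eigenvectors: (1,1) for λ=5, (-2,-1) for λ=4.
From the initial condition, c_1 = 4, c_2 = 0.
x(ln 4) = (4)(4^5)(1) + (0)(4^4)(-2) = 4096.

4096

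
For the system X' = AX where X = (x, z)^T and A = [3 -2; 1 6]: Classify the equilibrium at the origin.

A = [[3,-2],[1,6]]; det(A-λI) = λ^2 - 9λ + 20.
λ = 4, 5: both positive.

unstable node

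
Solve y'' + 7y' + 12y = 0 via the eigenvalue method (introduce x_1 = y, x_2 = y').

y(t) = c_1e^(-3t) + c_2e^(-4t)

Let x_1 = y, x_2 = y'. Then x_1' = x_2 and x_2' = -12x_1 - 7x_2.
A = [[0,1],[-12,-7]]; det(A-λI) = λ^2 + 7λ + 12.
Eigenvalues λ = -3, -4 with eigenvectors (1,-3), (1,-4).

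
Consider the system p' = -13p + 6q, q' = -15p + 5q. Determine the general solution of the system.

Coefficient matrix A = [[-13, 6], [-15, 5]].
Characteristic polynomial det(A - λI) = λ^2 + 8λ + 25 = 0.
Eigenvalues λ = -4 ± 3i (complex conjugate pair).
For λ=-4+3i: an eigenvector is (-1,-1) - i(1,2) = (-1 - i, -1 - 2i).
A real fundamental pair from Re and Im of e^((-4+3i)t)v: X_1 = e^(-4t)(cos(3t)·(-1,-1) + sin(3t)·(1,2)), X_2 = e^(-4t)(sin(3t)·(-1,-1) - cos(3t)·(1,2)).
General solution: K_1X_1 + K_2X_2.

p(t) = K_1e^(-4t)sin(3t) - K_1e^(-4t)cos(3t) - K_2e^(-4t)sin(3t) - K_2e^(-4t)cos(3t), q(t) = 2K_1e^(-4t)sin(3t) - K_1e^(-4t)cos(3t) - K_2e^(-4t)sin(3t) - 2K_2e^(-4t)cos(3t)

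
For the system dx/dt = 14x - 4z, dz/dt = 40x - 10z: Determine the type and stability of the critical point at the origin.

unstable spiral

A = [[14,-4],[40,-10]]; det(A-λI) = λ^2 - 4λ + 20.
λ = 2 ± 4i: positive real part.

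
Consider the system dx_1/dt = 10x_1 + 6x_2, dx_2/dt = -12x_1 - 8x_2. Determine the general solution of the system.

x_1(t) = -C_1e^(-2t) - C_2e^(4t), x_2(t) = 2C_1e^(-2t) + C_2e^(4t)

Coefficient matrix A = [[10, 6], [-12, -8]].
Characteristic polynomial det(A - λI) = λ^2 - 2λ - 8 = 0.
Eigenvalues λ = -2, 4.
For λ=-2: (A-λI) row 1 is [12, 6], so an eigenvector is (-1, 2).
For λ=4: (A-λI) row 1 is [6, 6], so an eigenvector is (-1, 1).
General solution: C_1e^(-2t)(-1,2) + C_2e^(4t)(-1,1).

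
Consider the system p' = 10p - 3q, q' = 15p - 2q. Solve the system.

p(t) = -K_1e^(4t)sin(3t) + K_2e^(4t)cos(3t), q(t) = -2K_1e^(4t)sin(3t) + K_1e^(4t)cos(3t) + K_2e^(4t)sin(3t) + 2K_2e^(4t)cos(3t)

Coefficient matrix A = [[10, -3], [15, -2]].
Characteristic polynomial det(A - λI) = λ^2 - 8λ + 25 = 0.
Eigenvalues λ = 4 ± 3i (complex conjugate pair).
For λ=4+3i: an eigenvector is (0,1) - i(-1,-2) = (0 + i, 1 + 2i).
A real fundamental pair from Re and Im of e^((4+3i)t)v: X_1 = e^(4t)(cos(3t)·(0,1) + sin(3t)·(-1,-2)), X_2 = e^(4t)(sin(3t)·(0,1) - cos(3t)·(-1,-2)).
General solution: K_1X_1 + K_2X_2.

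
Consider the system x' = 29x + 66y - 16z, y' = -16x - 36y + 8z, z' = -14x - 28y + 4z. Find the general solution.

Coefficient matrix A = [[29, 66, -16], [-16, -36, 8], [-14, -28, 4]].
det(A - λI) = 0 gives eigenvalues λ = -3, -4, 4.
For λ=-3: eigenvector (1,0,2).
For λ=-4: eigenvector (-2,1,0).
For λ=4: eigenvector (-2,1,1).
General solution: c_1e^(-3t)(1,0,2) + c_2e^(-4t)(-2,1,0) + c_3e^(4t)(-2,1,1).

x(t) = c_1e^(-3t) - 2c_2e^(-4t) - 2c_3e^(4t), y(t) = c_2e^(-4t) + c_3e^(4t), z(t) = 2c_1e^(-3t) + c_3e^(4t)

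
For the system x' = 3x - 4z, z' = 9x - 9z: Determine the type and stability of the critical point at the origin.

stable improper node

A = [[3,-4],[9,-9]]; det(A-λI) = λ^2 + 6λ + 9.
repeated λ = -3 with a single eigenvector.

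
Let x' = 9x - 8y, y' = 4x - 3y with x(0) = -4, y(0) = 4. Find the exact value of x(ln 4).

-16336

A = [[9,-8],[4,-3]]; eigenvalues λ = 5, 1.
Eigenvectors: (2,1) for λ=5, (1,1) for λ=1.
From the initial condition, c_1 = -8, c_2 = 12.
x(ln 4) = (-8)(4^5)(2) + (12)(4^1)(1) = -16336.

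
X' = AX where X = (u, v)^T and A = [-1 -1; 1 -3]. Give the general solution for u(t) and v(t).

Coefficient matrix A = [[-1, -1], [1, -3]].
Characteristic polynomial det(A - λI) = λ^2 + 4λ + 4 = 0.
Single eigenvalue λ = -2 with algebraic multiplicity 2.
Eigenvector v = (-1,-1); generalized eigenvector w with (A-λI)w=v is (0,1).
General solution: e^(-2t)[K_1·v + K_2·(t·v + w)].

u(t) = -K_1e^(-2t) - K_2te^(-2t), v(t) = -K_1e^(-2t) - K_2te^(-2t) + K_2e^(-2t)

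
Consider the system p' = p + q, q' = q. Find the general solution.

p(t) = C_1e^(t) + C_2te^(t) - C_2e^(t), q(t) = C_2e^(t)

Coefficient matrix A = [[1, 1], [0, 1]].
Characteristic polynomial det(A - λI) = λ^2 - 2λ + 1 = 0.
Single eigenvalue λ = 1 with algebraic multiplicity 2.
Eigenvector v = (1,0); generalized eigenvector w with (A-λI)w=v is (-1,1).
General solution: e^(t)[C_1·v + C_2·(t·v + w)].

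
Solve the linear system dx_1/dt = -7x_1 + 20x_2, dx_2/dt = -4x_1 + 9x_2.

x_1(t) = -2c_1e^(t)sin(4t) + c_1e^(t)cos(4t) + c_2e^(t)sin(4t) + 2c_2e^(t)cos(4t), x_2(t) = -c_1e^(t)sin(4t) + c_2e^(t)cos(4t)

Coefficient matrix A = [[-7, 20], [-4, 9]].
Characteristic polynomial det(A - λI) = λ^2 - 2λ + 17 = 0.
Eigenvalues λ = 1 ± 4i (complex conjugate pair).
For λ=1+4i: an eigenvector is (1,0) - i(-2,-1) = (1 + 2i, 0 + i).
A real fundamental pair from Re and Im of e^((1+4i)t)v: X_1 = e^(t)(cos(4t)·(1,0) + sin(4t)·(-2,-1)), X_2 = e^(t)(sin(4t)·(1,0) - cos(4t)·(-2,-1)).
General solution: c_1X_1 + c_2X_2.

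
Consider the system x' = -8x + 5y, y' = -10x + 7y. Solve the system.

x(t) = c_1e^(-3t) - c_2e^(2t), y(t) = c_1e^(-3t) - 2c_2e^(2t)

Coefficient matrix A = [[-8, 5], [-10, 7]].
Characteristic polynomial det(A - λI) = λ^2 + λ - 6 = 0.
Eigenvalues λ = -3, 2.
For λ=-3: (A-λI) row 1 is [-5, 5], so an eigenvector is (1, 1).
For λ=2: (A-λI) row 1 is [-10, 5], so an eigenvector is (-1, -2).
General solution: c_1e^(-3t)(1,1) + c_2e^(2t)(-1,-2).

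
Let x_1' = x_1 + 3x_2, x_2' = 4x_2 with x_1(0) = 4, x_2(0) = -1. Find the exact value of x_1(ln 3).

A = [[1,3],[0,4]]; eigenvalues λ = 4, 1.
Eigenvectors: (-1,-1) for λ=4, (1,0) for λ=1.
From the initial condition, c_1 = 1, c_2 = 5.
x_1(ln 3) = (1)(3^4)(-1) + (5)(3^1)(1) = -66.

-66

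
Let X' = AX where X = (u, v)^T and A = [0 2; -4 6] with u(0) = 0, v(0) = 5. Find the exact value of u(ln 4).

1200

A = [[0,2],[-4,6]]; eigenvalues λ = 4, 2.
Eigenvectors: (1,2) for λ=4, (-1,-1) for λ=2.
From the initial condition, c_1 = 5, c_2 = 5.
u(ln 4) = (5)(4^4)(1) + (5)(4^2)(-1) = 1200.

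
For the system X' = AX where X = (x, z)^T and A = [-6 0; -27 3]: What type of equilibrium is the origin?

A = [[-6,0],[-27,3]]; det(A-λI) = λ^2 + 3λ - 18.
λ = -6, 3: opposite signs.

saddle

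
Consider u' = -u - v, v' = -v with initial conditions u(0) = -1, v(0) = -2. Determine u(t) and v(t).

Coefficient matrix A = [[-1, -1], [0, -1]].
Characteristic polynomial det(A - λI) = λ^2 + 2λ + 1 = 0.
Single eigenvalue λ = -1 with algebraic multiplicity 2.
Eigenvector v = (1,0); generalized eigenvector w with (A-λI)w=v is (2,-1).
General solution: e^(-t)[c_1·v + c_2·(t·v + w)].
Applying u(0)=-1, v(0)=-2 gives c_1=-5, c_2=2.

u(t) = 2te^(-t) - e^(-t), v(t) = -2e^(-t)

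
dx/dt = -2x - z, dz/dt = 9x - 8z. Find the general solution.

Coefficient matrix A = [[-2, -1], [9, -8]].
Characteristic polynomial det(A - λI) = λ^2 + 10λ + 25 = 0.
Single eigenvalue λ = -5 with algebraic multiplicity 2.
Eigenvector v = (-1,-3); generalized eigenvector w with (A-λI)w=v is (-1,-2).
General solution: e^(-5t)[C_1·v + C_2·(t·v + w)].

x(t) = -C_1e^(-5t) - C_2te^(-5t) - C_2e^(-5t), z(t) = -3C_1e^(-5t) - 3C_2te^(-5t) - 2C_2e^(-5t)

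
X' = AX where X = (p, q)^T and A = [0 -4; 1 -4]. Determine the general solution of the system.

Coefficient matrix A = [[0, -4], [1, -4]].
Characteristic polynomial det(A - λI) = λ^2 + 4λ + 4 = 0.
Single eigenvalue λ = -2 with algebraic multiplicity 2.
Eigenvector v = (2,1); generalized eigenvector w with (A-λI)w=v is (-3,-2).
General solution: e^(-2t)[C_1·v + C_2·(t·v + w)].

p(t) = 2C_1e^(-2t) + 2C_2te^(-2t) - 3C_2e^(-2t), q(t) = C_1e^(-2t) + C_2te^(-2t) - 2C_2e^(-2t)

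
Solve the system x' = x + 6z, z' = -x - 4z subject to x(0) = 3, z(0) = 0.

Coefficient matrix A = [[1, 6], [-1, -4]].
Characteristic polynomial det(A - λI) = λ^2 + 3λ + 2 = 0.
Eigenvalues λ = -2, -1.
For λ=-2: (A-λI) row 1 is [3, 6], so an eigenvector is (-2, 1).
For λ=-1: (A-λI) row 1 is [2, 6], so an eigenvector is (3, -1).
General solution: c_1e^(-2t)(-2,1) + c_2e^(-t)(3,-1).
Applying x(0)=3, z(0)=0 gives c_1=3, c_2=3.

x(t) = 9e^(-t) - 6e^(-2t), z(t) = -3e^(-t) + 3e^(-2t)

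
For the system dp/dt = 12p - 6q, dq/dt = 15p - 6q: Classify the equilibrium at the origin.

A = [[12,-6],[15,-6]]; det(A-λI) = λ^2 - 6λ + 18.
λ = 3 ± 3i: positive real part.

unstable spiral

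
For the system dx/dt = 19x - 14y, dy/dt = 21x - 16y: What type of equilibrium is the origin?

saddle

A = [[19,-14],[21,-16]]; det(A-λI) = λ^2 - 3λ - 10.
λ = 5, -2: opposite signs.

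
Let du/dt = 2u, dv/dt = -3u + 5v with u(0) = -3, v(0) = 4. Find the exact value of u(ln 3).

-27

A = [[2,0],[-3,5]]; eigenvalues λ = 5, 2.
Eigenvectors: (0,-1) for λ=5, (1,1) for λ=2.
From the initial condition, c_1 = -7, c_2 = -3.
u(ln 3) = (-7)(3^5)(0) + (-3)(3^2)(1) = -27.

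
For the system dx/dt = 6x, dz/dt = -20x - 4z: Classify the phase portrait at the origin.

saddle

A = [[6,0],[-20,-4]]; det(A-λI) = λ^2 - 2λ - 24.
λ = 6, -4: opposite signs.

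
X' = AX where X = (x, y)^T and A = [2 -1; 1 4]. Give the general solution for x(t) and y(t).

x(t) = -C_1e^(3t) - C_2te^(3t) - 2C_2e^(3t), y(t) = C_1e^(3t) + C_2te^(3t) + 3C_2e^(3t)

Coefficient matrix A = [[2, -1], [1, 4]].
Characteristic polynomial det(A - λI) = λ^2 - 6λ + 9 = 0.
Single eigenvalue λ = 3 with algebraic multiplicity 2.
Eigenvector v = (-1,1); generalized eigenvector w with (A-λI)w=v is (-2,3).
General solution: e^(3t)[C_1·v + C_2·(t·v + w)].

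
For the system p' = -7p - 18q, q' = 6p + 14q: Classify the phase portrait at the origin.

A = [[-7,-18],[6,14]]; det(A-λI) = λ^2 - 7λ + 10.
λ = 5, 2: both positive.

unstable node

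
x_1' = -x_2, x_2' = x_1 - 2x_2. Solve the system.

Coefficient matrix A = [[0, -1], [1, -2]].
Characteristic polynomial det(A - λI) = λ^2 + 2λ + 1 = 0.
Single eigenvalue λ = -1 with algebraic multiplicity 2.
Eigenvector v = (1,1); generalized eigenvector w with (A-λI)w=v is (-1,-2).
General solution: e^(-t)[c_1·v + c_2·(t·v + w)].

x_1(t) = c_1e^(-t) + c_2te^(-t) - c_2e^(-t), x_2(t) = c_1e^(-t) + c_2te^(-t) - 2c_2e^(-t)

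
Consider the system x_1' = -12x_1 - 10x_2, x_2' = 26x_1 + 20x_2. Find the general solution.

Coefficient matrix A = [[-12, -10], [26, 20]].
Characteristic polynomial det(A - λI) = λ^2 - 8λ + 20 = 0.
Eigenvalues λ = 4 ± 2i (complex conjugate pair).
For λ=4+2i: an eigenvector is (-1,2) - i(-2,3) = (-1 + 2i, 2 - 3i).
A real fundamental pair from Re and Im of e^((4+2i)t)v: X_1 = e^(4t)(cos(2t)·(-1,2) + sin(2t)·(-2,3)), X_2 = e^(4t)(sin(2t)·(-1,2) - cos(2t)·(-2,3)).
General solution: K_1X_1 + K_2X_2.

x_1(t) = -2K_1e^(4t)sin(2t) - K_1e^(4t)cos(2t) - K_2e^(4t)sin(2t) + 2K_2e^(4t)cos(2t), x_2(t) = 3K_1e^(4t)sin(2t) + 2K_1e^(4t)cos(2t) + 2K_2e^(4t)sin(2t) - 3K_2e^(4t)cos(2t)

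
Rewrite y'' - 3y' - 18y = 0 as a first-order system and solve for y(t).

Let x_1 = y, x_2 = y'. Then x_1' = x_2 and x_2' = 18x_1 + 3x_2.
A = [[0,1],[18,3]]; det(A-λI) = λ^2 - 3λ - 18.
Eigenvalues λ = -3, 6 with eigenvectors (1,-3), (1,6).

y(t) = K_1e^(-3t) + K_2e^(6t)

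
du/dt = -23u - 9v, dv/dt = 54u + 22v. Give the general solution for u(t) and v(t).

u(t) = C_1e^(-5t) - C_2e^(4t), v(t) = -2C_1e^(-5t) + 3C_2e^(4t)

Coefficient matrix A = [[-23, -9], [54, 22]].
Characteristic polynomial det(A - λI) = λ^2 + λ - 20 = 0.
Eigenvalues λ = -5, 4.
For λ=-5: (A-λI) row 1 is [-18, -9], so an eigenvector is (1, -2).
For λ=4: (A-λI) row 1 is [-27, -9], so an eigenvector is (-1, 3).
General solution: C_1e^(-5t)(1,-2) + C_2e^(4t)(-1,3).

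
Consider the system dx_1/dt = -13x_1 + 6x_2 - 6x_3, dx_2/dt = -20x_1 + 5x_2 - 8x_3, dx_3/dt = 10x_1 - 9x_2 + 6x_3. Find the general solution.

x_1(t) = c_1e^(-t) - 2c_3e^(2t), x_2(t) = -2c_1e^(-t) + c_2e^(-3t), x_3(t) = -4c_1e^(-t) + c_2e^(-3t) + 5c_3e^(2t)

Coefficient matrix A = [[-13, 6, -6], [-20, 5, -8], [10, -9, 6]].
det(A - λI) = 0 gives eigenvalues λ = -1, -3, 2.
For λ=-1: eigenvector (1,-2,-4).
For λ=-3: eigenvector (0,1,1).
For λ=2: eigenvector (-2,0,5).
General solution: c_1e^(-t)(1,-2,-4) + c_2e^(-3t)(0,1,1) + c_3e^(2t)(-2,0,5).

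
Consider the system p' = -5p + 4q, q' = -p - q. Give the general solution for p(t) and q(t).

Coefficient matrix A = [[-5, 4], [-1, -1]].
Characteristic polynomial det(A - λI) = λ^2 + 6λ + 9 = 0.
Single eigenvalue λ = -3 with algebraic multiplicity 2.
Eigenvector v = (2,1); generalized eigenvector w with (A-λI)w=v is (-3,-1).
General solution: e^(-3t)[c_1·v + c_2·(t·v + w)].

p(t) = 2c_1e^(-3t) + 2c_2te^(-3t) - 3c_2e^(-3t), q(t) = c_1e^(-3t) + c_2te^(-3t) - c_2e^(-3t)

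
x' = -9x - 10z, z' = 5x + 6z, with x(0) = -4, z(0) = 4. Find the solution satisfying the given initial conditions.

Coefficient matrix A = [[-9, -10], [5, 6]].
Characteristic polynomial det(A - λI) = λ^2 + 3λ - 4 = 0.
Eigenvalues λ = -4, 1.
For λ=-4: (A-λI) row 1 is [-5, -10], so an eigenvector is (2, -1).
For λ=1: (A-λI) row 1 is [-10, -10], so an eigenvector is (1, -1).
General solution: c_1e^(-4t)(2,-1) + c_2e^(t)(1,-1).
Applying x(0)=-4, z(0)=4 gives c_1=0, c_2=-4.

x(t) = -4e^(t), z(t) = 4e^(t)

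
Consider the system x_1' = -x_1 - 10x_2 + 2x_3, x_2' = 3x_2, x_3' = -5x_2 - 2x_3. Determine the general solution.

x_1(t) = -2C_1e^(-2t) - 3C_2e^(3t) + C_3e^(-t), x_2(t) = C_2e^(3t), x_3(t) = C_1e^(-2t) - C_2e^(3t)

Coefficient matrix A = [[-1, -10, 2], [0, 3, 0], [0, -5, -2]].
det(A - λI) = 0 gives eigenvalues λ = -2, 3, -1.
For λ=-2: eigenvector (-2,0,1).
For λ=3: eigenvector (-3,1,-1).
For λ=-1: eigenvector (1,0,0).
General solution: C_1e^(-2t)(-2,0,1) + C_2e^(3t)(-3,1,-1) + C_3e^(-t)(1,0,0).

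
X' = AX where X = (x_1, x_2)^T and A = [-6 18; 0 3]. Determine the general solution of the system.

x_1(t) = c_1e^(-6t) + 2c_2e^(3t), x_2(t) = c_2e^(3t)

Coefficient matrix A = [[-6, 18], [0, 3]].
Characteristic polynomial det(A - λI) = λ^2 + 3λ - 18 = 0.
Eigenvalues λ = -6, 3.
For λ=-6: (A-λI) row 1 is [0, 18], so an eigenvector is (1, 0).
For λ=3: (A-λI) row 1 is [-9, 18], so an eigenvector is (2, 1).
General solution: c_1e^(-6t)(1,0) + c_2e^(3t)(2,1).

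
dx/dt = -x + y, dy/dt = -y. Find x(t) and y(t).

x(t) = -c_1e^(-t) - c_2te^(-t) + 2c_2e^(-t), y(t) = -c_2e^(-t)

Coefficient matrix A = [[-1, 1], [0, -1]].
Characteristic polynomial det(A - λI) = λ^2 + 2λ + 1 = 0.
Single eigenvalue λ = -1 with algebraic multiplicity 2.
Eigenvector v = (-1,0); generalized eigenvector w with (A-λI)w=v is (2,-1).
General solution: e^(-t)[c_1·v + c_2·(t·v + w)].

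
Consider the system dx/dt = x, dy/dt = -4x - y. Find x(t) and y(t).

Coefficient matrix A = [[1, 0], [-4, -1]].
Characteristic polynomial det(A - λI) = λ^2 - 1 = 0.
Eigenvalues λ = 1, -1.
For λ=1: (A-λI) row 2 is [-4, -2], so an eigenvector is (-1, 2).
For λ=-1: (A-λI) row 1 is [2, 0], so an eigenvector is (0, 1).
General solution: K_1e^(t)(-1,2) + K_2e^(-t)(0,1).

x(t) = -K_1e^(t), y(t) = 2K_1e^(t) + K_2e^(-t)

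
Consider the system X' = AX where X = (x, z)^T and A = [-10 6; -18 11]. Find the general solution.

x(t) = -K_1e^(2t) - 2K_2e^(-t), z(t) = -2K_1e^(2t) - 3K_2e^(-t)

Coefficient matrix A = [[-10, 6], [-18, 11]].
Characteristic polynomial det(A - λI) = λ^2 - λ - 2 = 0.
Eigenvalues λ = 2, -1.
For λ=2: (A-λI) row 1 is [-12, 6], so an eigenvector is (-1, -2).
For λ=-1: (A-λI) row 1 is [-9, 6], so an eigenvector is (-2, -3).
General solution: K_1e^(2t)(-1,-2) + K_2e^(-t)(-2,-3).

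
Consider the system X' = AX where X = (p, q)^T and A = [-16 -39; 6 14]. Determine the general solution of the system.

p(t) = -2C_1e^(-t)sin(3t) + 3C_1e^(-t)cos(3t) + 3C_2e^(-t)sin(3t) + 2C_2e^(-t)cos(3t), q(t) = C_1e^(-t)sin(3t) - C_1e^(-t)cos(3t) - C_2e^(-t)sin(3t) - C_2e^(-t)cos(3t)

Coefficient matrix A = [[-16, -39], [6, 14]].
Characteristic polynomial det(A - λI) = λ^2 + 2λ + 10 = 0.
Eigenvalues λ = -1 ± 3i (complex conjugate pair).
For λ=-1+3i: an eigenvector is (3,-1) - i(-2,1) = (3 + 2i, -1 - i).
A real fundamental pair from Re and Im of e^((-1+3i)t)v: X_1 = e^(-t)(cos(3t)·(3,-1) + sin(3t)·(-2,1)), X_2 = e^(-t)(sin(3t)·(3,-1) - cos(3t)·(-2,1)).
General solution: C_1X_1 + C_2X_2.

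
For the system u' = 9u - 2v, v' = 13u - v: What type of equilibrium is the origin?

A = [[9,-2],[13,-1]]; det(A-λI) = λ^2 - 8λ + 17.
λ = 4 ± i: positive real part.

unstable spiral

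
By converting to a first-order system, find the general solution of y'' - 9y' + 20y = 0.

Let x_1 = y, x_2 = y'. Then x_1' = x_2 and x_2' = -20x_1 + 9x_2.
A = [[0,1],[-20,9]]; det(A-λI) = λ^2 - 9λ + 20.
Eigenvalues λ = 5, 4 with eigenvectors (1,5), (1,4).

y(t) = K_1e^(5t) + K_2e^(4t)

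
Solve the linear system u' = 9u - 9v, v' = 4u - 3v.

Coefficient matrix A = [[9, -9], [4, -3]].
Characteristic polynomial det(A - λI) = λ^2 - 6λ + 9 = 0.
Single eigenvalue λ = 3 with algebraic multiplicity 2.
Eigenvector v = (-3,-2); generalized eigenvector w with (A-λI)w=v is (-2,-1).
General solution: e^(3t)[C_1·v + C_2·(t·v + w)].

u(t) = -3C_1e^(3t) - 3C_2te^(3t) - 2C_2e^(3t), v(t) = -2C_1e^(3t) - 2C_2te^(3t) - C_2e^(3t)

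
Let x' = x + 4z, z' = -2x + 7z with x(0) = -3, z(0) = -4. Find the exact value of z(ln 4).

-5056

A = [[1,4],[-2,7]]; eigenvalues λ = 5, 3.
Eigenvectors: (-1,-1) for λ=5, (-2,-1) for λ=3.
From the initial condition, c_1 = 5, c_2 = -1.
z(ln 4) = (5)(4^5)(-1) + (-1)(4^3)(-1) = -5056.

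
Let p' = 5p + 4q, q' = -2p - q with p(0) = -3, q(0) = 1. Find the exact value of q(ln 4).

A = [[5,4],[-2,-1]]; eigenvalues λ = 3, 1.
Eigenvectors: (-2,1) for λ=3, (1,-1) for λ=1.
From the initial condition, c_1 = 2, c_2 = 1.
q(ln 4) = (2)(4^3)(1) + (1)(4^1)(-1) = 124.

124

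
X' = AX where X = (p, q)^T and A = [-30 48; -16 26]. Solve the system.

p(t) = -3K_1e^(2t) - 2K_2e^(-6t), q(t) = -2K_1e^(2t) - K_2e^(-6t)

Coefficient matrix A = [[-30, 48], [-16, 26]].
Characteristic polynomial det(A - λI) = λ^2 + 4λ - 12 = 0.
Eigenvalues λ = 2, -6.
For λ=2: (A-λI) row 1 is [-32, 48], so an eigenvector is (-3, -2).
For λ=-6: (A-λI) row 1 is [-24, 48], so an eigenvector is (-2, -1).
General solution: K_1e^(2t)(-3,-2) + K_2e^(-6t)(-2,-1).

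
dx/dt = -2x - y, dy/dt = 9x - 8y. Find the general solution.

x(t) = C_1e^(-5t) + C_2te^(-5t), y(t) = 3C_1e^(-5t) + 3C_2te^(-5t) - C_2e^(-5t)

Coefficient matrix A = [[-2, -1], [9, -8]].
Characteristic polynomial det(A - λI) = λ^2 + 10λ + 25 = 0.
Single eigenvalue λ = -5 with algebraic multiplicity 2.
Eigenvector v = (1,3); generalized eigenvector w with (A-λI)w=v is (0,-1).
General solution: e^(-5t)[C_1·v + C_2·(t·v + w)].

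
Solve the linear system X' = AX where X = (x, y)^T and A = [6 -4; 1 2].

x(t) = 2C_1e^(4t) + 2C_2te^(4t) + 3C_2e^(4t), y(t) = C_1e^(4t) + C_2te^(4t) + C_2e^(4t)

Coefficient matrix A = [[6, -4], [1, 2]].
Characteristic polynomial det(A - λI) = λ^2 - 8λ + 16 = 0.
Single eigenvalue λ = 4 with algebraic multiplicity 2.
Eigenvector v = (2,1); generalized eigenvector w with (A-λI)w=v is (3,1).
General solution: e^(4t)[C_1·v + C_2·(t·v + w)].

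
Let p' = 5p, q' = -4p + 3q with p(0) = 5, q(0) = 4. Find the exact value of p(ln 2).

A = [[5,0],[-4,3]]; eigenvalues λ = 5, 3.
Eigenvectors: (-1,2) for λ=5, (0,1) for λ=3.
From the initial condition, c_1 = -5, c_2 = 14.
p(ln 2) = (-5)(2^5)(-1) + (14)(2^3)(0) = 160.

160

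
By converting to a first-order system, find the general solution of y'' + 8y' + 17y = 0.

Let x_1 = y, x_2 = y'. Then x_1' = x_2 and x_2' = -17x_1 - 8x_2.
A = [[0,1],[-17,-8]]; det(A-λI) = λ^2 + 8λ + 17.
Eigenvalues λ = -4 ± i.

y(t) = c_1e^(-4t)cos(t) + c_2e^(-4t)sin(t)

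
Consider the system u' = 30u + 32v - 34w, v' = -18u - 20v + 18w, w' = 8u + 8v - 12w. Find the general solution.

Coefficient matrix A = [[30, 32, -34], [-18, -20, 18], [8, 8, -12]].
det(A - λI) = 0 gives eigenvalues λ = -4, -2, 4.
For λ=-4: eigenvector (-1,0,-1).
For λ=-2: eigenvector (-1,1,0).
For λ=4: eigenvector (5,-3,1).
General solution: c_1e^(-4t)(-1,0,-1) + c_2e^(-2t)(-1,1,0) + c_3e^(4t)(5,-3,1).

u(t) = -c_1e^(-4t) - c_2e^(-2t) + 5c_3e^(4t), v(t) = c_2e^(-2t) - 3c_3e^(4t), w(t) = -c_1e^(-4t) + c_3e^(4t)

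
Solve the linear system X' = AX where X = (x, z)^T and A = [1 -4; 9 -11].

Coefficient matrix A = [[1, -4], [9, -11]].
Characteristic polynomial det(A - λI) = λ^2 + 10λ + 25 = 0.
Single eigenvalue λ = -5 with algebraic multiplicity 2.
Eigenvector v = (2,3); generalized eigenvector w with (A-λI)w=v is (1,1).
General solution: e^(-5t)[C_1·v + C_2·(t·v + w)].

x(t) = 2C_1e^(-5t) + 2C_2te^(-5t) + C_2e^(-5t), z(t) = 3C_1e^(-5t) + 3C_2te^(-5t) + C_2e^(-5t)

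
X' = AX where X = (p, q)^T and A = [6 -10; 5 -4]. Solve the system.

p(t) = C_1e^(t)sin(5t) - C_1e^(t)cos(5t) - C_2e^(t)sin(5t) - C_2e^(t)cos(5t), q(t) = -C_1e^(t)cos(5t) - C_2e^(t)sin(5t)

Coefficient matrix A = [[6, -10], [5, -4]].
Characteristic polynomial det(A - λI) = λ^2 - 2λ + 26 = 0.
Eigenvalues λ = 1 ± 5i (complex conjugate pair).
For λ=1+5i: an eigenvector is (-1,-1) - i(1,0) = (-1 - i, -1).
A real fundamental pair from Re and Im of e^((1+5i)t)v: X_1 = e^(t)(cos(5t)·(-1,-1) + sin(5t)·(1,0)), X_2 = e^(t)(sin(5t)·(-1,-1) - cos(5t)·(1,0)).
General solution: C_1X_1 + C_2X_2.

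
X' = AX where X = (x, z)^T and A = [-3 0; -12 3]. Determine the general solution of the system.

Coefficient matrix A = [[-3, 0], [-12, 3]].
Characteristic polynomial det(A - λI) = λ^2 - 9 = 0.
Eigenvalues λ = -3, 3.
For λ=-3: (A-λI) row 2 is [-12, 6], so an eigenvector is (1, 2).
For λ=3: (A-λI) row 1 is [-6, 0], so an eigenvector is (0, 1).
General solution: c_1e^(-3t)(1,2) + c_2e^(3t)(0,1).

x(t) = c_1e^(-3t), z(t) = 2c_1e^(-3t) + c_2e^(3t)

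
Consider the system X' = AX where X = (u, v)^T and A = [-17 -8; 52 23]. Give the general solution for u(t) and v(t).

Coefficient matrix A = [[-17, -8], [52, 23]].
Characteristic polynomial det(A - λI) = λ^2 - 6λ + 25 = 0.
Eigenvalues λ = 3 ± 4i (complex conjugate pair).
For λ=3+4i: an eigenvector is (-1,2) - i(1,-3) = (-1 - i, 2 + 3i).
A real fundamental pair from Re and Im of e^((3+4i)t)v: X_1 = e^(3t)(cos(4t)·(-1,2) + sin(4t)·(1,-3)), X_2 = e^(3t)(sin(4t)·(-1,2) - cos(4t)·(1,-3)).
General solution: C_1X_1 + C_2X_2.

u(t) = C_1e^(3t)sin(4t) - C_1e^(3t)cos(4t) - C_2e^(3t)sin(4t) - C_2e^(3t)cos(4t), v(t) = -3C_1e^(3t)sin(4t) + 2C_1e^(3t)cos(4t) + 2C_2e^(3t)sin(4t) + 3C_2e^(3t)cos(4t)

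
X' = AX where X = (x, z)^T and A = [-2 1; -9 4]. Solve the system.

Coefficient matrix A = [[-2, 1], [-9, 4]].
Characteristic polynomial det(A - λI) = λ^2 - 2λ + 1 = 0.
Single eigenvalue λ = 1 with algebraic multiplicity 2.
Eigenvector v = (-1,-3); generalized eigenvector w with (A-λI)w=v is (0,-1).
General solution: e^(t)[C_1·v + C_2·(t·v + w)].

x(t) = -C_1e^(t) - C_2te^(t), z(t) = -3C_1e^(t) - 3C_2te^(t) - C_2e^(t)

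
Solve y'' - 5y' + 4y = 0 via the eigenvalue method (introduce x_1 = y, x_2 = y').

y(t) = K_1e^(4t) + K_2e^(t)

Let x_1 = y, x_2 = y'. Then x_1' = x_2 and x_2' = -4x_1 + 5x_2.
A = [[0,1],[-4,5]]; det(A-λI) = λ^2 - 5λ + 4.
Eigenvalues λ = 4, 1 with eigenvectors (1,4), (1,1).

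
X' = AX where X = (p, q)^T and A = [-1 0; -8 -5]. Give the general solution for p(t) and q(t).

Coefficient matrix A = [[-1, 0], [-8, -5]].
Characteristic polynomial det(A - λI) = λ^2 + 6λ + 5 = 0.
Eigenvalues λ = -5, -1.
For λ=-5: (A-λI) row 1 is [4, 0], so an eigenvector is (0, 1).
For λ=-1: (A-λI) row 2 is [-8, -4], so an eigenvector is (1, -2).
General solution: c_1e^(-5t)(0,1) + c_2e^(-t)(1,-2).

p(t) = c_2e^(-t), q(t) = c_1e^(-5t) - 2c_2e^(-t)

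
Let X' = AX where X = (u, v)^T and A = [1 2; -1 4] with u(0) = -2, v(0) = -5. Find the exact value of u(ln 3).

-162

A = [[1,2],[-1,4]]; eigenvalues λ = 3, 2.
Eigenvectors: (1,1) for λ=3, (-2,-1) for λ=2.
From the initial condition, c_1 = -8, c_2 = -3.
u(ln 3) = (-8)(3^3)(1) + (-3)(3^2)(-2) = -162.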